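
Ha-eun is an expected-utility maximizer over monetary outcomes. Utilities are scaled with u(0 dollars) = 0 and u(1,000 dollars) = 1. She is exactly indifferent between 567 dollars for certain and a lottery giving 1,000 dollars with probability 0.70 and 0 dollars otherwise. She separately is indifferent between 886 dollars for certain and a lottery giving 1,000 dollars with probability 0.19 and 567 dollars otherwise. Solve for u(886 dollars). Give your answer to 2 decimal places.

0.76

The first gamble pins u(567 dollars): it must equal 0.70·1 + 0.30·0 = 0.70.
Then u(886 dollars) = 0.19·u(1,000 dollars) + 0.81·u(567 dollars) = 0.19·1.00 + 0.81·0.70 = 0.7570.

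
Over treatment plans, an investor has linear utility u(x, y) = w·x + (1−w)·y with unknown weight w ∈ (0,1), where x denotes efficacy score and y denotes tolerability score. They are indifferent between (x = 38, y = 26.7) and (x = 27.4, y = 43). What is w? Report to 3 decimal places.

w = 0.606

u(38,26.7) = u(27.4,43) means w·38 + (1−w)·26.7 = w·27.4 + (1−w)·43.
w·(38−27.4) = (1−w)·(43−26.7), i.e. w·10.6 = (1−w)·16.3.
So w/(1−w) = 16.3/10.6 = 1.5377, giving w = 16.3/(10.6+16.3) = 0.606.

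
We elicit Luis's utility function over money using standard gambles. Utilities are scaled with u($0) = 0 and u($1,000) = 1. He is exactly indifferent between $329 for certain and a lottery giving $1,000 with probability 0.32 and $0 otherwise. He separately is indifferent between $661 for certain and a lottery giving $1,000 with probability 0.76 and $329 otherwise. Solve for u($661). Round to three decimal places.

0.837

The first gamble pins u($329): it must equal 0.32·1 + 0.68·0 = 0.32.
Then u($661) = 0.76·u($1,000) + 0.24·u($329) = 0.76·1.00 + 0.24·0.32 = 0.8368.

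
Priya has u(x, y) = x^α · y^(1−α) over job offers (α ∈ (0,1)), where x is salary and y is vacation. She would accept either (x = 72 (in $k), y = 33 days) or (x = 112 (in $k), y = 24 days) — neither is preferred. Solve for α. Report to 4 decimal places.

α ≈ 0.4189

The Cobb–Douglas utilities coincide, so 72^α·33^(1−α) = 112^α·24^(1−α).
(72/112)^α = (24/33)^(1−α); take logs: α·ln(72/112) = (1−α)·ln(24/33), i.e. α·-0.4418328 = (1−α)·-0.3184537.
Thus α·(-0.7602865) = -0.3184537, so α = -0.3184537/-0.7602865 ≈ 0.4189.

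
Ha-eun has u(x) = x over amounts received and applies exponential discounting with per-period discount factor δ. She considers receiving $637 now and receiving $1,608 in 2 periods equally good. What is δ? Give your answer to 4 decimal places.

δ ≈ 0.6294

Indifference means u(637) = δ^2 · u(1608), so δ^2 = u(637)/u(1608).
With u(x) = x: δ^2 = 637/1608 = 0.39614.
Hence δ = (0.39614)^(1/2) = 0.629400.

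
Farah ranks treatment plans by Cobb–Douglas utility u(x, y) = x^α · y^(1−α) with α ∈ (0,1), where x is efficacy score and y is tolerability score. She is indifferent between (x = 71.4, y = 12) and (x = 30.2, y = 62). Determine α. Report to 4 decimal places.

Set the two utilities equal: 71.4^α·12^(1−α) = 30.2^α·62^(1−α).
(71.4/30.2)^α = (62/12)^(1−α); take logs: α·ln(71.4/30.2) = (1−α)·ln(62/12), i.e. α·0.8604559 = (1−α)·1.6422277.
With A = 0.8604559 and B = 1.6422277: α·A = (1−α)·B, so α = B/(A+B) = 1.6422277/2.5026836 ≈ 0.6562.

α ≈ 0.6562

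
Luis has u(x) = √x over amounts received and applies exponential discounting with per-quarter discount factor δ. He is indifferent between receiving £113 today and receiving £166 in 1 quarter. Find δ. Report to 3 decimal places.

Indifference means u(113) = δ · u(166), so δ = u(113)/u(166).
Since u(x) = √x, δ = √(113/166) = 0.82506.

δ ≈ 0.825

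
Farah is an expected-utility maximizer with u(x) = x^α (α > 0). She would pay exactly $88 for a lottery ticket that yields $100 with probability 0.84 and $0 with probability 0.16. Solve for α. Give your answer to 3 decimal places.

α ≈ 1.364

EU(lottery) = 0.84·100^α + 0.16·0 = 0.84·100^α.
Setting u(88) equal to that: 88^α = 0.84·100^α ⇒ (88/100)^α = 0.84.
Take logs: α = ln 0.84 / ln(88/100) ≈ 1.36391.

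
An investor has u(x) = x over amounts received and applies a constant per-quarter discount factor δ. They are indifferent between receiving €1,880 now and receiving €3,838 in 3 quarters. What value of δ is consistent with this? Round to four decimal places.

δ ≈ 0.7883

Indifference means u(1880) = δ^3 · u(3838), so δ^3 = u(1880)/u(3838).
With u(x) = x: δ^3 = 1880/3838 = 0.48984.
Hence δ = (0.48984)^(1/3) = 0.788287.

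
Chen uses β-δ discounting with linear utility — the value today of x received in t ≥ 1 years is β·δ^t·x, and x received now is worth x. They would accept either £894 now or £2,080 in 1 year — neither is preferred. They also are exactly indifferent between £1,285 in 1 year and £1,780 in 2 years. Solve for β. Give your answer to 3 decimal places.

β ≈ 0.595

From the later pair, β·δ^1·1285 = β·δ^2·1780; dividing through, δ = 1285/1780 = 0.72191.
The first indifference: 894 = β·δ·2080, so β = 894/(δ·2080) = 894/(0.72191·2080) ≈ 0.595.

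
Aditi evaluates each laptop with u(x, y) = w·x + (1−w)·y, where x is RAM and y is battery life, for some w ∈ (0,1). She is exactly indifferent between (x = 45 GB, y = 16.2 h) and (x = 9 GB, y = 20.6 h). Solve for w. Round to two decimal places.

u(45,16.2) = u(9,20.6) means w·45 + (1−w)·16.2 = w·9 + (1−w)·20.6.
Rearranging, 36·w − 4.4·(1−w) = 0.
The marginal rate of substitution is 4.4/36, so w = 4.4/(36+4.4) = 0.11.

w = 0.11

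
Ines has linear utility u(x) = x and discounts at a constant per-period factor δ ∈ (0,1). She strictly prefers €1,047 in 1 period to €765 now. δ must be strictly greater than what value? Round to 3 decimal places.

The preference means 765 < δ·1047.
So δ > 765/1047 = 0.73066.

δ > 0.731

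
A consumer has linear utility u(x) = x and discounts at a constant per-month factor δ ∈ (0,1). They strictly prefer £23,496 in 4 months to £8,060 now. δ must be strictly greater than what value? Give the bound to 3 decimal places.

Under u(x) = x this choice says 8060 < δ^4·23496.
Hence δ^4 > 8060/23496 = 0.34304, and x ↦ x^(1/4) is increasing on (0,∞).
δ > 0.34304^(1/4) = 0.765.

δ > 0.765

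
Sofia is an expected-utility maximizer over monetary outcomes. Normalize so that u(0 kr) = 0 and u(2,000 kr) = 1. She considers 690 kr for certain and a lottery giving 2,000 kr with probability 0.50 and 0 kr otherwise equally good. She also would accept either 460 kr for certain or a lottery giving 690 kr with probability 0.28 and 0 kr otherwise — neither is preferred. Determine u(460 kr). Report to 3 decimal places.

0.140

From the first indifference, u(690 kr) = 0.50·u(2,000 kr) + 0.50·u(0 kr) = 0.50·1 + 0.50·0 = 0.50.
Chaining: u(460 kr) = 0.28·0.50 + 0.72·0.00 = 0.1400.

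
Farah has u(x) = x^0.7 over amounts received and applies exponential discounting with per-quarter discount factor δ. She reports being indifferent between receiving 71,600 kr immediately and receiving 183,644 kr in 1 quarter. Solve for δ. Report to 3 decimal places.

δ ≈ 0.517

The payoff in 1 quarter is discounted by δ, so u(71600) = δ·u(183644) and δ = u(71600)/u(183644).
With u(x) = x^0.7: δ = 71600^0.7/183644^0.7 = (71600/183644)^0.7 = 0.51720.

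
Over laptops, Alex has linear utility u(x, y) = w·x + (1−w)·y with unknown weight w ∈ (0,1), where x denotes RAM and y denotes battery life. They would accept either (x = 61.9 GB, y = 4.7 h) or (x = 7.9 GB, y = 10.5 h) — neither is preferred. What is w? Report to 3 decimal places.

w = 0.097

u(61.9,4.7) = u(7.9,10.5) means w·61.9 + (1−w)·4.7 = w·7.9 + (1−w)·10.5.
w·(61.9−7.9) = (1−w)·(10.5−4.7), i.e. w·54 = (1−w)·5.8.
So w/(1−w) = 5.8/54 = 0.1074, giving w = 5.8/(54+5.8) = 0.097.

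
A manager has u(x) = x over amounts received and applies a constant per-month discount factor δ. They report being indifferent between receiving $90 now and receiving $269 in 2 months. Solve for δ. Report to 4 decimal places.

Indifference means u(90) = δ^2 · u(269), so δ^2 = u(90)/u(269).
With u(x) = x: δ^2 = 90/269 = 0.33457.
Hence δ = (0.33457)^(1/2) = 0.578422.

δ ≈ 0.5784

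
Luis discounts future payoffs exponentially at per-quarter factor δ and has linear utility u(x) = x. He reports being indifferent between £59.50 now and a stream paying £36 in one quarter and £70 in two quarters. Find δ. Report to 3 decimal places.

The stream is worth 36δ + 70δ² today, so 36δ + 70δ² = 59.50.
So 70δ² + 36δ − 59.50 = 0.
By the quadratic formula (taking the positive root), δ = (−36 + √17956.00) / 140 ≈ 0.700.

δ ≈ 0.700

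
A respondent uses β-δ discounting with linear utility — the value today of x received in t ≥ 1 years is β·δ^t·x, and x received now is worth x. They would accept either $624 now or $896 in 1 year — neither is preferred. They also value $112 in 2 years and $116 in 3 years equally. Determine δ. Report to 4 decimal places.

δ ≈ 0.9655

Both payoffs in the second observation are in the future, so β drops out: δ^2·112 = δ^3·116 ⇒ δ = 112/116 = 0.96552.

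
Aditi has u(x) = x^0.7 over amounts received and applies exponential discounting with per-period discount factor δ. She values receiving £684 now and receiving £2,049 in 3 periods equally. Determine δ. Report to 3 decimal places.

δ ≈ 0.774

Indifference means u(684) = δ^3 · u(2049), so δ^3 = u(684)/u(2049).
Since u(x) = x^0.7, δ^3 = (684/2049)^0.7 = 0.33382^0.7 = 0.46394.
So δ = 0.46394^(1/3) ≈ 0.774.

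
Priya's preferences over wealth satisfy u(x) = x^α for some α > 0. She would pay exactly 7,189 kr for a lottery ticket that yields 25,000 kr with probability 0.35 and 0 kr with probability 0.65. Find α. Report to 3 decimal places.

The lottery's expected utility is 0.35·u(25000) + 0.65·u(0) = 0.35·25000^α (since u(0) = 0 for α > 0).
Setting u(7189) equal to that: 7189^α = 0.35·25000^α ⇒ (7189/25000)^α = 0.35.
Taking logs: α·ln(7189/25000) = ln(0.35), so α = -1.049822 / -1.246324 ≈ 0.842.

α ≈ 0.842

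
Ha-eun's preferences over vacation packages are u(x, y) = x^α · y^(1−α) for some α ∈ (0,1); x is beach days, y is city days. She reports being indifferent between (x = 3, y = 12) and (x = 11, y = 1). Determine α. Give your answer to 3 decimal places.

Indifference: 3^α · 12^(1−α) = 11^α · 1^(1−α).
(3/11)^α = (1/12)^(1−α); take logs: α·ln(3/11) = (1−α)·ln(1/12), i.e. α·-1.299283 = (1−α)·-2.484907.
So α/(1−α) = (-2.484907)/(-1.299283) = 1.912522, and α = 1.912522/2.912522 ≈ 0.657.

α ≈ 0.657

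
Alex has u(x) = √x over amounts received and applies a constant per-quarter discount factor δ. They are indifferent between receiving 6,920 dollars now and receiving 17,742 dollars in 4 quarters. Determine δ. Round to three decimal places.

δ ≈ 0.889

Equating discounted utilities: u(6920) = δ^4·u(17742) ⇒ δ^4 = u(6920)/u(17742).
With u(x) = √x: δ^4 = √6920/√17742 = √(6920/17742) = 0.62453.
So δ = 0.62453^(1/4) ≈ 0.889.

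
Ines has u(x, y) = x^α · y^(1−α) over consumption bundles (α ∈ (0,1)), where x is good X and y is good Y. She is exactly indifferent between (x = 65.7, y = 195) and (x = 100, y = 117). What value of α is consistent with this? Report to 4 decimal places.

α ≈ 0.5487

The Cobb–Douglas utilities coincide, so 65.7^α·195^(1−α) = 100^α·117^(1−α).
Rearrange to (65.7/100)^α = (117/195)^(1−α) and take logs: α·-0.4200713 = (1−α)·-0.5108256.
So α/(1−α) = (-0.5108256)/(-0.4200713) = 1.2160450, and α = 1.2160450/2.2160450 ≈ 0.5487.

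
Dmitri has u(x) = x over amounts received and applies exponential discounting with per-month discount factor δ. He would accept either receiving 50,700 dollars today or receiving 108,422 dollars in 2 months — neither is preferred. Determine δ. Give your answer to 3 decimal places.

The payoff in 2 months is discounted by δ^2, so u(50700) = δ^2·u(108422) and δ^2 = u(50700)/u(108422).
With u(x) = x: δ^2 = 50700/108422 = 0.46762.
Hence δ = (0.46762)^(1/2) = 0.68383.

δ ≈ 0.684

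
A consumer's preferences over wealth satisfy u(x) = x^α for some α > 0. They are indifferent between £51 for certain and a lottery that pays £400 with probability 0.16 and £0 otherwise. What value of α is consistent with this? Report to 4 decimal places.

α ≈ 0.8898

The lottery's expected utility is 0.16·u(400) + 0.84·u(0) = 0.16·400^α (since u(0) = 0 for α > 0).
Equating: 51^α = 0.16·400^α, i.e. 0.1275^α = 0.16.
α = ln(0.16) / ln(51/400) = -1.8325815/-2.0596389 ≈ 0.8898.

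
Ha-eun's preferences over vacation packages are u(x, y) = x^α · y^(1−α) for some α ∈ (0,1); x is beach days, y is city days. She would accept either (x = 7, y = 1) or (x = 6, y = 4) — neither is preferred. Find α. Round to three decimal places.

Indifference: 7^α · 1^(1−α) = 6^α · 4^(1−α).
(7/6)^α = (4/1)^(1−α); take logs: α·ln(7/6) = (1−α)·ln(4/1), i.e. α·0.154151 = (1−α)·1.386294.
Thus α·(1.540445) = 1.386294, so α = 1.386294/1.540445 ≈ 0.900.

α ≈ 0.900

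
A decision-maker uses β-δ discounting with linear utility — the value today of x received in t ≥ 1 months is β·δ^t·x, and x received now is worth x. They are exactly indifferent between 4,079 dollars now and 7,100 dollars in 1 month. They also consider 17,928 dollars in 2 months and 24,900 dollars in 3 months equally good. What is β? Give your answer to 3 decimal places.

β ≈ 0.798

Both payoffs in the second observation are in the future, so β drops out: δ^2·17928 = δ^3·24900 ⇒ δ = 17928/24900 = 0.72000.
Substituting δ into 4079 = β·δ·7100: β = 4079/(5112.000) ≈ 0.798.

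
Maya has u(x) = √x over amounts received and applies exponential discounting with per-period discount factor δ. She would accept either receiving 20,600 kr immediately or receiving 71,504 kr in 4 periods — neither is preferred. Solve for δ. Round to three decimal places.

δ ≈ 0.856

Indifference means u(20600) = δ^4 · u(71504), so δ^4 = u(20600)/u(71504).
With u(x) = √x: δ^4 = √20600/√71504 = √(20600/71504) = 0.53675.
Taking the 4th root: δ = 0.53675^(1/4) ≈ 0.856.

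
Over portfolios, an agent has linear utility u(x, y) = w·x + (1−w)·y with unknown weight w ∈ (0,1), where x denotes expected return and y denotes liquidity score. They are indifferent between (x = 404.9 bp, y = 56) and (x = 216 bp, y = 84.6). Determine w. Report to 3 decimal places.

Indifference: w·404.9 + (1−w)·56 = w·216 + (1−w)·84.6.
Rearranging, 188.9·w − 28.6·(1−w) = 0.
The marginal rate of substitution is 28.6/188.9, so w = 28.6/(188.9+28.6) = 0.131.

w = 0.131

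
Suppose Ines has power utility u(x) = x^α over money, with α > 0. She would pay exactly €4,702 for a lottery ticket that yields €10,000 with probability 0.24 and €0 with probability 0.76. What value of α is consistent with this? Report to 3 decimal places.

α ≈ 1.891

The lottery's expected utility is 0.24·u(10000) + 0.76·u(0) = 0.24·10000^α (since u(0) = 0 for α > 0).
Setting u(4702) equal to that: 4702^α = 0.24·10000^α ⇒ (4702/10000)^α = 0.24.
α = ln(0.24) / ln(4702/10000) = -1.427116/-0.754597 ≈ 1.891.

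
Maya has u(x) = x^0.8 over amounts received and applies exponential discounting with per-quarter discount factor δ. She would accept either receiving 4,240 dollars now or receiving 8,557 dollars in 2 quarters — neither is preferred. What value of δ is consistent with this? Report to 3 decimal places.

Indifference means u(4240) = δ^2 · u(8557), so δ^2 = u(4240)/u(8557).
Since u(x) = x^0.8, δ^2 = (4240/8557)^0.8 = 0.49550^0.8 = 0.57021.
Taking the square root: δ = 0.57021^(1/2) ≈ 0.755.

δ ≈ 0.755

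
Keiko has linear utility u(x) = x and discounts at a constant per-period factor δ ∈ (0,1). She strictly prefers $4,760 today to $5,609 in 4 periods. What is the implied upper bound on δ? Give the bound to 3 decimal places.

δ < 0.960

The preference means 4760 > δ^4·5609.
Dividing by 5609: δ^4 < 0.84864. Both sides are positive, so the 4th root keeps the direction.
δ < 0.84864^(1/4) = 0.960.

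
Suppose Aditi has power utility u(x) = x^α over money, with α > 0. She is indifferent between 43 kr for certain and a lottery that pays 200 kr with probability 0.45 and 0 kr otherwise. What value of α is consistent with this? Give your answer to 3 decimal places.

Since u(0) = 0, the lottery's EU is 0.45·200^α.
Equating: 43^α = 0.45·200^α, i.e. 0.2150^α = 0.45.
Taking logs: α·ln(43/200) = ln(0.45), so α = -0.798508 / -1.537117 ≈ 0.519.

α ≈ 0.519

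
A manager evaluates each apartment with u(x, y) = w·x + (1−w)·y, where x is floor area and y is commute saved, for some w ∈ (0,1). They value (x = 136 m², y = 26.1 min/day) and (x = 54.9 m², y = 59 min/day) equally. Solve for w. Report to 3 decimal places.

w = 0.289

Equating utilities: w·136 + (1−w)·26.1 = w·54.9 + (1−w)·59.
Collecting terms: w·81.1 = (1−w)·32.9.
So w/(1−w) = 32.9/81.1 = 0.4057, giving w = 32.9/(81.1+32.9) = 0.289.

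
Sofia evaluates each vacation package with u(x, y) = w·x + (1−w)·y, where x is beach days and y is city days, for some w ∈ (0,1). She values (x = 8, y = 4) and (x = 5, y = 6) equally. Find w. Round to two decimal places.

w = 0.40

Equating utilities: w·8 + (1−w)·4 = w·5 + (1−w)·6.
Collecting terms: w·3 = (1−w)·2.
So w/(1−w) = 2/3 = 0.6667, giving w = 2/(3+2) = 0.40.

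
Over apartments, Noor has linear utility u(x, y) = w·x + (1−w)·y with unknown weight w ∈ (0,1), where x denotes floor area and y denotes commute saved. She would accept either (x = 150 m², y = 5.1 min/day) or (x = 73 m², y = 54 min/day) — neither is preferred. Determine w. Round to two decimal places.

w = 0.39

u(150,5.1) = u(73,54) means w·150 + (1−w)·5.1 = w·73 + (1−w)·54.
Rearranging, 77·w − 48.9·(1−w) = 0.
So w/(1−w) = 48.9/77 = 0.6351, giving w = 48.9/(77+48.9) = 0.39.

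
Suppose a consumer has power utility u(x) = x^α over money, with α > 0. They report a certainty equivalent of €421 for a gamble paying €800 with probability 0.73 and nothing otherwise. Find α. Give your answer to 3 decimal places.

EU(lottery) = 0.73·800^α + 0.27·0 = 0.73·800^α.
Equating: 421^α = 0.73·800^α, i.e. 0.5262^α = 0.73.
Take logs: α = ln 0.73 / ln(421/800) ≈ 0.49022.

α ≈ 0.490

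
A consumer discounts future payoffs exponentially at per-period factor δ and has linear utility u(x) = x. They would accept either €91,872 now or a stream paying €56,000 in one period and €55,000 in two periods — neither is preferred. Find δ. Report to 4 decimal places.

δ ≈ 0.8800

Equating present values: 91872 = 56000δ + 55000δ².
Rearranged: 55000δ² + 56000δ − 91872 = 0.
δ = (−56000 + √(56000² + 4·55000·91872)) / (2·55000) = (−56000 + √23347840000.00) / 110000 ≈ 0.8800.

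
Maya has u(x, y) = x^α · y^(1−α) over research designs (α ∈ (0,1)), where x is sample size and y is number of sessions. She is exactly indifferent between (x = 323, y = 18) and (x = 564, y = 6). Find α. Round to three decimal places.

α ≈ 0.663

The Cobb–Douglas utilities coincide, so 323^α·18^(1−α) = 564^α·6^(1−α).
(323/564)^α = (6/18)^(1−α); take logs: α·ln(323/564) = (1−α)·ln(6/18), i.e. α·-0.557402 = (1−α)·-1.098612.
With A = -0.557402 and B = -1.098612: α·A = (1−α)·B, so α = B/(A+B) = -1.098612/-1.656014 ≈ 0.663.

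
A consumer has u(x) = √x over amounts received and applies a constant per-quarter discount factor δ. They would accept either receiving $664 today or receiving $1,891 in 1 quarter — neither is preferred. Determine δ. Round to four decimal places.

Equating discounted utilities: u(664) = δ·u(1891) ⇒ δ = u(664)/u(1891).
Since u(x) = √x, δ = √(664/1891) = 0.59257.

δ ≈ 0.5926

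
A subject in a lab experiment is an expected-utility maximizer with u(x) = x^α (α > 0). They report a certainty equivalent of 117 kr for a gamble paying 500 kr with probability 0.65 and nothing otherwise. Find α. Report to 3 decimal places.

Since u(0) = 0, the lottery's EU is 0.65·500^α.
Equating: 117^α = 0.65·500^α, i.e. 0.2340^α = 0.65.
Taking logs: α·ln(117/500) = ln(0.65), so α = -0.430783 / -1.452434 ≈ 0.297.

α ≈ 0.297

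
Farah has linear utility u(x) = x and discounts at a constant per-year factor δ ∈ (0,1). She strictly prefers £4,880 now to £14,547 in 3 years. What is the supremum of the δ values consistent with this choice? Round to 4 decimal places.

Comparing present values: 4880 > δ^3·14547.
So δ^3 < 4880/14547 = 0.33546; taking the cube root of both positive sides preserves the inequality.
δ < (4880/14547)^(1/3) ≈ 0.6948.

δ < 0.6948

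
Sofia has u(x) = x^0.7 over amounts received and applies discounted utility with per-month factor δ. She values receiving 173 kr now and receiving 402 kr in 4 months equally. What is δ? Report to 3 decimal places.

δ ≈ 0.863

Equating discounted utilities: u(173) = δ^4·u(402) ⇒ δ^4 = u(173)/u(402).
Since u(x) = x^0.7, δ^4 = (173/402)^0.7 = 0.43035^0.7 = 0.55421.
Hence δ = (0.55421)^(1/4) = 0.86282.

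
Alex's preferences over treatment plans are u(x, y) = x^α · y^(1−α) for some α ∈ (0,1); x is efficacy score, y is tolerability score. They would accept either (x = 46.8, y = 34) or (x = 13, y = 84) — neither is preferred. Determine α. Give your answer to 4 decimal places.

Indifference: 46.8^α · 34^(1−α) = 13^α · 84^(1−α).
(46.8/13)^α = (84/34)^(1−α); take logs: α·ln(46.8/13) = (1−α)·ln(84/34), i.e. α·1.2809338 = (1−α)·0.9044563.
Thus α·(2.1853901) = 0.9044563, so α = 0.9044563/2.1853901 ≈ 0.4139.

α ≈ 0.4139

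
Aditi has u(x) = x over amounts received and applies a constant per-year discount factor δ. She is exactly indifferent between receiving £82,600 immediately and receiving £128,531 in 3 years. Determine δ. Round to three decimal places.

δ ≈ 0.863

Indifference means u(82600) = δ^3 · u(128531), so δ^3 = u(82600)/u(128531).
With u(x) = x: δ^3 = 82600/128531 = 0.64265.
Hence δ = (0.64265)^(1/3) = 0.86296.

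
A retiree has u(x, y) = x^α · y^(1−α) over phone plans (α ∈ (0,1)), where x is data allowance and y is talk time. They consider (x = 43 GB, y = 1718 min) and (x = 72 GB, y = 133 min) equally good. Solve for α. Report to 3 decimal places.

The Cobb–Douglas utilities coincide, so 43^α·1718^(1−α) = 72^α·133^(1−α).
Rearrange to (43/72)^α = (133/1718)^(1−α) and take logs: α·-0.515466 = (1−α)·-2.558567.
With A = -0.515466 and B = -2.558567: α·A = (1−α)·B, so α = B/(A+B) = -2.558567/-3.074033 ≈ 0.832.

α ≈ 0.832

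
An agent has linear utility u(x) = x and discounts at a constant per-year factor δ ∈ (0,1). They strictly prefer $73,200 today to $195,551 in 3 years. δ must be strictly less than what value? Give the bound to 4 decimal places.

δ < 0.7207

Comparing present values: 73200 > δ^3·195551.
So δ^3 < 73200/195551 = 0.37433; taking the cube root of both positive sides preserves the inequality.
δ < 0.37433^(1/3) = 0.7207.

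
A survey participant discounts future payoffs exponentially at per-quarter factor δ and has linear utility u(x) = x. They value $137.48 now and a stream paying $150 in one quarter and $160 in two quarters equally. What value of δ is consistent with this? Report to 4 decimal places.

δ ≈ 0.5700

Present value of the stream is 150·δ + 160·δ². Indifference gives 150δ + 160δ² = 137.48.
So 160δ² + 150δ − 137.48 = 0.
The positive root is δ = [−150 + √(150² + 4·160·137.48)] / (2·160) = (−150 + 332.396)/320 ≈ 0.5700.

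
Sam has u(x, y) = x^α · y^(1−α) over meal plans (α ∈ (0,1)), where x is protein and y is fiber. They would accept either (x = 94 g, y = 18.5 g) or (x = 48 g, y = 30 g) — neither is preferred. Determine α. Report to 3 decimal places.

Set the two utilities equal: 94^α·18.5^(1−α) = 48^α·30^(1−α).
Taking logs: α·ln 94 + (1−α)·ln 18.5 = α·ln 48 + (1−α)·ln 30, i.e. α·0.672094 = (1−α)·0.483427.
So α/(1−α) = (0.483427)/(0.672094) = 0.719285, and α = 0.719285/1.719285 ≈ 0.418.

α ≈ 0.418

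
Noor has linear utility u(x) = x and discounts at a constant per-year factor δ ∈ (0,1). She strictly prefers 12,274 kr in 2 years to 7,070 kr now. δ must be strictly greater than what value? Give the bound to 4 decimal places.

Under u(x) = x this choice says 7070 < δ^2·12274.
So δ^2 > 7070/12274 = 0.57601; taking the square root of both positive sides preserves the inequality.
δ > (7070/12274)^(1/2) ≈ 0.7590.

δ > 0.7590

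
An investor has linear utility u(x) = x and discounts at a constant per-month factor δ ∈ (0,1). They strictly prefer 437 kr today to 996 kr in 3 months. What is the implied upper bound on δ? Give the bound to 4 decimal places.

δ < 0.7599

Comparing present values: 437 > δ^3·996.
So δ^3 < 437/996 = 0.43876; taking the cube root of both positive sides preserves the inequality.
δ < 0.43876^(1/3) = 0.7599.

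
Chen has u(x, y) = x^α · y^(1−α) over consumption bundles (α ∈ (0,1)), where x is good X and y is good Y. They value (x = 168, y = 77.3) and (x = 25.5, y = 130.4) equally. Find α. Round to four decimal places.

α ≈ 0.2171

Set the two utilities equal: 168^α·77.3^(1−α) = 25.5^α·130.4^(1−α).
Rearrange to (168/25.5)^α = (130.4/77.3)^(1−α) and take logs: α·1.8852855 = (1−α)·0.5229127.
So α/(1−α) = (0.5229127)/(1.8852855) = 0.2773653, and α = 0.2773653/1.2773653 ≈ 0.2171.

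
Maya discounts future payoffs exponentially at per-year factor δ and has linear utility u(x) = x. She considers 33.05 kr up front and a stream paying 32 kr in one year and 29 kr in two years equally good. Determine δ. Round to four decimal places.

δ ≈ 0.6500

Present value of the stream is 32·δ + 29·δ². Indifference gives 32δ + 29δ² = 33.05.
So 29δ² + 32δ − 33.05 = 0.
The positive root is δ = [−32 + √(32² + 4·29·33.05)] / (2·29) = (−32 + 69.698)/58 ≈ 0.6500.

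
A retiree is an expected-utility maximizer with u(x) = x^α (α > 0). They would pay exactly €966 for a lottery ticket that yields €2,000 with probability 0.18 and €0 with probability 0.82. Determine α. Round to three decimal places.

α ≈ 2.356

EU(lottery) = 0.18·2000^α + 0.82·0 = 0.18·2000^α.
Equating: 966^α = 0.18·2000^α, i.e. 0.4830^α = 0.18.
Taking logs: α·ln(966/2000) = ln(0.18), so α = -1.714798 / -0.727739 ≈ 2.356.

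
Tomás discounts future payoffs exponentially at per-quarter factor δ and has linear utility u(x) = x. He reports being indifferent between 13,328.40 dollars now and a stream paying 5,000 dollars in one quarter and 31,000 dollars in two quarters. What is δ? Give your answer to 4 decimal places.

δ ≈ 0.5800

The stream is worth 5000δ + 31000δ² today, so 5000δ + 31000δ² = 13328.40.
Rearranged: 31000δ² + 5000δ − 13328.40 = 0.
δ = (−5000 + √(5000² + 4·31000·13328.40)) / (2·31000) = (−5000 + √1677721600.00) / 62000 ≈ 0.5800.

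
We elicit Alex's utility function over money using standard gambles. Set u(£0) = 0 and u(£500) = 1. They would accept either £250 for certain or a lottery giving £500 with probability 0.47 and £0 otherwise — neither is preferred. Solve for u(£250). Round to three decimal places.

0.470

u(£250) equals the lottery's expected utility: 0.47·1 + 0.53·0 = 0.47.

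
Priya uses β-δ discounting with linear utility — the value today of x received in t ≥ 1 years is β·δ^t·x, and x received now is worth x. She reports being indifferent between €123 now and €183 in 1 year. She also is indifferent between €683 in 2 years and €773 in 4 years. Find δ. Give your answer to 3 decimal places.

δ ≈ 0.940

Both payoffs in the second observation are in the future, so β drops out: δ^2·683 = δ^4·773 ⇒ δ^2 = 683/773 = 0.88357, so δ = 0.93998.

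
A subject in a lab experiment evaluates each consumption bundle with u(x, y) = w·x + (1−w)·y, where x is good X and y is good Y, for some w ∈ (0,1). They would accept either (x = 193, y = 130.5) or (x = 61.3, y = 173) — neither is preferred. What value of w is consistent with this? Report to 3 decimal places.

w = 0.244

u(193,130.5) = u(61.3,173) means w·193 + (1−w)·130.5 = w·61.3 + (1−w)·173.
Collecting terms: w·131.7 = (1−w)·42.5.
Hence w = 42.5/(131.7+42.5) = 42.5/174.2 = 0.244.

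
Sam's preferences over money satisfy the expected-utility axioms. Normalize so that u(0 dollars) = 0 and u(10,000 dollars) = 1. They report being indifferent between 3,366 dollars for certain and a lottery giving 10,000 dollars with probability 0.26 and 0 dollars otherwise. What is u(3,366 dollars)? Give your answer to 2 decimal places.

0.26

By the standard-gamble method, u(3,366 dollars) is just the indifference probability on the best outcome: 0.26.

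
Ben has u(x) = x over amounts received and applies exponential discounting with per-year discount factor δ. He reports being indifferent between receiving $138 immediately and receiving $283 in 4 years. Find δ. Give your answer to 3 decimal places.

δ ≈ 0.836

Indifference means u(138) = δ^4 · u(283), so δ^4 = u(138)/u(283).
With u(x) = x: δ^4 = 138/283 = 0.48763.
Taking the 4th root: δ = 0.48763^(1/4) ≈ 0.836.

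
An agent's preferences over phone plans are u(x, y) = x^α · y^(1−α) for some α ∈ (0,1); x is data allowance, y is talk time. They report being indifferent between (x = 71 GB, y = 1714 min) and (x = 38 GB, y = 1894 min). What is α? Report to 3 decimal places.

The Cobb–Douglas utilities coincide, so 71^α·1714^(1−α) = 38^α·1894^(1−α).
Rearrange to (71/38)^α = (1894/1714)^(1−α) and take logs: α·0.625094 = (1−α)·0.099861.
With A = 0.625094 and B = 0.099861: α·A = (1−α)·B, so α = B/(A+B) = 0.099861/0.724955 ≈ 0.138.

α ≈ 0.138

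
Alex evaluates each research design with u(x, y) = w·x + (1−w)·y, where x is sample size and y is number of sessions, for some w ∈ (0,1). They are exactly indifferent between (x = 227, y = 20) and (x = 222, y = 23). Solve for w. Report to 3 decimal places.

w = 0.375

Indifference: w·227 + (1−w)·20 = w·222 + (1−w)·23.
Collecting terms: w·5 = (1−w)·3.
Hence w = 3/(5+3) = 3/8 = 0.375.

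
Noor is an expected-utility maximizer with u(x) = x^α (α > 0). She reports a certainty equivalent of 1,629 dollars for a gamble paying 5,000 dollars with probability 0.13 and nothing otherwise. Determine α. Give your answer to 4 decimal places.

α ≈ 1.8192

The lottery's expected utility is 0.13·u(5000) + 0.87·u(0) = 0.13·5000^α (since u(0) = 0 for α > 0).
Indifference: 1629^α = 0.13·5000^α, so (1629/5000)^α = 0.13.
Taking logs: α·ln(1629/5000) = ln(0.13), so α = -2.0402208 / -1.1214716 ≈ 1.8192.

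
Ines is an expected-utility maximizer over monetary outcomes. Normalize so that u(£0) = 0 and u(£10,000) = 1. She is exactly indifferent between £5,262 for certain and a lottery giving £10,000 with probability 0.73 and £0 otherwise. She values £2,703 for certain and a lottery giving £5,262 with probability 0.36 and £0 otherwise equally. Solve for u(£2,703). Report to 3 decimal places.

0.263

The first gamble pins u(£5,262): it must equal 0.73·1 + 0.27·0 = 0.73.
Then u(£2,703) = 0.36·u(£5,262) + 0.64·u(£0) = 0.36·0.73 + 0.64·0.00 = 0.2628.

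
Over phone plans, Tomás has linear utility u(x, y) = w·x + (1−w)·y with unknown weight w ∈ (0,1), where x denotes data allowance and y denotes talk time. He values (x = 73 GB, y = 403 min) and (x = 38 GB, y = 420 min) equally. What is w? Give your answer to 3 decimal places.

w = 0.327

u(73,403) = u(38,420) means w·73 + (1−w)·403 = w·38 + (1−w)·420.
w·(73−38) = (1−w)·(420−403), i.e. w·35 = (1−w)·17.
So w/(1−w) = 17/35 = 0.4857, giving w = 17/(35+17) = 0.327.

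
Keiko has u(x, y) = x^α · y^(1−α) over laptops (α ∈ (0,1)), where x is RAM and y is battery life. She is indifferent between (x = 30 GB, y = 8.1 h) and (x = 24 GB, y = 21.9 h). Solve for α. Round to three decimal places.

α ≈ 0.817

Indifference: 30^α · 8.1^(1−α) = 24^α · 21.9^(1−α).
Rearrange to (30/24)^α = (21.9/8.1)^(1−α) and take logs: α·0.223144 = (1−α)·0.994623.
So α/(1−α) = (0.994623)/(0.223144) = 4.457315, and α = 4.457315/5.457315 ≈ 0.817.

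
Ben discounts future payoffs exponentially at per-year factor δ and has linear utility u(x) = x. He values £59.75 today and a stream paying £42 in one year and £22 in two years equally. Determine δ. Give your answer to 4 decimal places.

δ ≈ 0.9499

The stream is worth 42δ + 22δ² today, so 42δ + 22δ² = 59.75.
That is, 22δ² + 42δ − 59.75 = 0, a quadratic in δ.
The positive root is δ = [−42 + √(42² + 4·22·59.75)] / (2·22) = (−42 + 83.797)/44 ≈ 0.9499.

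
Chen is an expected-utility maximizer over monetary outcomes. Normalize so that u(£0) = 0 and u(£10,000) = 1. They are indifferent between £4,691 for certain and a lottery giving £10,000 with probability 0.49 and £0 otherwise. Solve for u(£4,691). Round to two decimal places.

u(£4,691) equals the lottery's expected utility: 0.49·1 + 0.51·0 = 0.49.

0.49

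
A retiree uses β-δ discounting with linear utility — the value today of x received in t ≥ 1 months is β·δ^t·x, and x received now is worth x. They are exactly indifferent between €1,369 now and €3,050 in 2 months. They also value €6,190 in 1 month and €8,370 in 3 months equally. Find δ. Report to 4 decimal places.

δ ≈ 0.8600

The second indifference involves only future payoffs, so β cancels: β·δ^1·6190 = β·δ^3·8370, giving δ^2 = 6190/8370 = 0.73955, so δ = 0.85997.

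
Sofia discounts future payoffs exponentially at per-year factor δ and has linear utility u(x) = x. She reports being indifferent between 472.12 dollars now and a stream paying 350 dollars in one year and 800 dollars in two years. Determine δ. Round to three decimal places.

δ ≈ 0.580

Present value of the stream is 350·δ + 800·δ². Indifference gives 350δ + 800δ² = 472.12.
Rearranged: 800δ² + 350δ − 472.12 = 0.
By the quadratic formula (taking the positive root), δ = (−350 + √1633284.00) / 1600 ≈ 0.580.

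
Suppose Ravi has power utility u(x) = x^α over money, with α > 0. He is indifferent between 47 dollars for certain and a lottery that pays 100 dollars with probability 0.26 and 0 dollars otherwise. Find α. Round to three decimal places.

The lottery's expected utility is 0.26·u(100) + 0.74·u(0) = 0.26·100^α (since u(0) = 0 for α > 0).
Equating: 47^α = 0.26·100^α, i.e. 0.4700^α = 0.26.
α = ln(0.26) / ln(47/100) = -1.347074/-0.755023 ≈ 1.784.

α ≈ 1.784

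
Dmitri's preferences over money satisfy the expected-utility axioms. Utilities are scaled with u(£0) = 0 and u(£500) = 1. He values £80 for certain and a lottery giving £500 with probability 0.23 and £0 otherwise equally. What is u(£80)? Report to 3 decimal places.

0.230

u(£80) equals the lottery's expected utility: 0.23·1 + 0.77·0 = 0.23.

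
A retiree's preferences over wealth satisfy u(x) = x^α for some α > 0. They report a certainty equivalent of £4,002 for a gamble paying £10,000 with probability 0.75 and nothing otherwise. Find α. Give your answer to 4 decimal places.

EU(lottery) = 0.75·10000^α + 0.25·0 = 0.75·10000^α.
Setting u(4002) equal to that: 4002^α = 0.75·10000^α ⇒ (4002/10000)^α = 0.75.
Taking logs: α·ln(4002/10000) = ln(0.75), so α = -0.2876821 / -0.9157909 ≈ 0.3141.

α ≈ 0.3141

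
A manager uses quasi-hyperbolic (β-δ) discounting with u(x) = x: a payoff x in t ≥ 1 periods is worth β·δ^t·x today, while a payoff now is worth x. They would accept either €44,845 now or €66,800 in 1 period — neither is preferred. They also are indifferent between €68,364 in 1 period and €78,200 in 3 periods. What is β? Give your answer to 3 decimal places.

Both payoffs in the second observation are in the future, so β drops out: δ^1·68364 = δ^3·78200 ⇒ δ^2 = 68364/78200 = 0.87422, so δ = 0.93500.
Now use the now-vs-future pair: 44845 = β·δ·66800 gives β = 44845/(0.93500·66800) ≈ 0.718.

β ≈ 0.718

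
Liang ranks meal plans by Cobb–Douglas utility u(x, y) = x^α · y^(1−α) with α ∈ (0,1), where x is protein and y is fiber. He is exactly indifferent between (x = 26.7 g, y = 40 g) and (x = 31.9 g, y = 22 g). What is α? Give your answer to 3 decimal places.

α ≈ 0.771

Set the two utilities equal: 26.7^α·40^(1−α) = 31.9^α·22^(1−α).
Taking logs: α·ln 26.7 + (1−α)·ln 40 = α·ln 31.9 + (1−α)·ln 22, i.e. α·-0.177942 = (1−α)·-0.597837.
With A = -0.177942 and B = -0.597837: α·A = (1−α)·B, so α = B/(A+B) = -0.597837/-0.775779 ≈ 0.771.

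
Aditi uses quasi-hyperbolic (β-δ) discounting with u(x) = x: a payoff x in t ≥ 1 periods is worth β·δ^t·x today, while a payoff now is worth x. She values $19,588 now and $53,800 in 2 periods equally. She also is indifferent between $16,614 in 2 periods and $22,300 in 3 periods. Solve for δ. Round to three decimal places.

δ ≈ 0.745

From the later pair, β·δ^2·16614 = β·δ^3·22300; dividing through, δ = 16614/22300 = 0.74502.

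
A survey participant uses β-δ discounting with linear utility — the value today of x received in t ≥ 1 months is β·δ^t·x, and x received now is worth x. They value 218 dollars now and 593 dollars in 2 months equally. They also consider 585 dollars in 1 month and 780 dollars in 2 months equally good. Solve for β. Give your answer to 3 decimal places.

β ≈ 0.654

From the later pair, β·δ^1·585 = β·δ^2·780; dividing through, δ = 585/780 = 0.75000.
The first indifference: 218 = β·δ^2·593, so β = 218/(δ^2·593) = 218/(0.56250·593) ≈ 0.654.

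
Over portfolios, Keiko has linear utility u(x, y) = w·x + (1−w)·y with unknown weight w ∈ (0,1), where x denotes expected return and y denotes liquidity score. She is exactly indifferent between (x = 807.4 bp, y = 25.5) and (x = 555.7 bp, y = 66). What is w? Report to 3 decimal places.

w = 0.139

Indifference: w·807.4 + (1−w)·25.5 = w·555.7 + (1−w)·66.
Rearranging, 251.7·w − 40.5·(1−w) = 0.
Hence w = 40.5/(251.7+40.5) = 40.5/292.2 = 0.139.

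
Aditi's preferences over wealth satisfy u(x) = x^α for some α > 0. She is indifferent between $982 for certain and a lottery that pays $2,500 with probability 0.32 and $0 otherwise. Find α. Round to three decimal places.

EU(lottery) = 0.32·2500^α + 0.68·0 = 0.32·2500^α.
Equating: 982^α = 0.32·2500^α, i.e. 0.3928^α = 0.32.
α = ln(0.32) / ln(982/2500) = -1.139434/-0.934455 ≈ 1.219.

α ≈ 1.219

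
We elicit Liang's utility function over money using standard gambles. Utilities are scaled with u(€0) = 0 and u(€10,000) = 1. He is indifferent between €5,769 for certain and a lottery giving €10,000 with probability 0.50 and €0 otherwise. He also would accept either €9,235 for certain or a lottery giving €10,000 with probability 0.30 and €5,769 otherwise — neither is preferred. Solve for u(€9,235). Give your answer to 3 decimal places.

From the first indifference, u(€5,769) = 0.50·u(€10,000) + 0.50·u(€0) = 0.50·1 + 0.50·0 = 0.50.
The second indifference gives u(€9,235) = 0.30·u(€10,000) + 0.70·u(€5,769) = 0.30·1.00 + 0.70·0.50 = 0.6500.

0.650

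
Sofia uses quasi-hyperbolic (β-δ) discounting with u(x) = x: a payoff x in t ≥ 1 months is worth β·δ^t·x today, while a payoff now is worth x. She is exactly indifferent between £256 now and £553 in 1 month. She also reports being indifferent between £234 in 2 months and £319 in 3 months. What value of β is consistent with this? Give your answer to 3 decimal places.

From the later pair, β·δ^2·234 = β·δ^3·319; dividing through, δ = 234/319 = 0.73354.
Substituting δ into 256 = β·δ·553: β = 256/(405.649) ≈ 0.631.

β ≈ 0.631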